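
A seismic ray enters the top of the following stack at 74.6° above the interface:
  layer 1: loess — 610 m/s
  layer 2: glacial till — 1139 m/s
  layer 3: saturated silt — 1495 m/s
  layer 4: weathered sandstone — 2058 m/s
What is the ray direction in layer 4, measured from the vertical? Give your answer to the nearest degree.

64°

From the normal: θ₁ = 90° − 74.6° = 15.4°.
Snell's law across each interface conserves sin θ / V, so sin θ_4 = V_4·sin θ₁/V₁.
sin θ_4 = 2058 × sin 15.4° / 610 = 0.8959.
θ_4 = 63.63° from the vertical.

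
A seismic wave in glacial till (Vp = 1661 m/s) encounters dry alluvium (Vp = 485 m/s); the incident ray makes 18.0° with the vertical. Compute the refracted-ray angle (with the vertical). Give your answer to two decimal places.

Snell's law: sin θ₂ = (V₂/V₁)·sin θ₁ = (485/1661)·sin 18.0° = 0.0902.
θ₂ = arcsin 0.0902 = 5.18° from the normal.

5.18°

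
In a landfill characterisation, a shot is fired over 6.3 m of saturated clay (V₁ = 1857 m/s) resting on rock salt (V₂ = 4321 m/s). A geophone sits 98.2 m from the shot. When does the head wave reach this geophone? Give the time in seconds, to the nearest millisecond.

0.029 s

θ_c = arcsin(V₁/V₂) = arcsin(1857/4321) = 25.45°, cos θ_c = 0.9029.
Intercept time tᵢ = 2h cos θ_c / V₁ = 2·6.3·0.9029/1857 = 0.00613 s.
t = x/V₂ + tᵢ = 98.2/4321 + 0.00613 = 0.02885 s.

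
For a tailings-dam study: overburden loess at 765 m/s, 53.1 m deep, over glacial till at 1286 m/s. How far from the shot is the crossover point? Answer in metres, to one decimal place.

210.7 m

x_cross = 2h·√((V₂+V₁)/(V₂−V₁)).
(V₂+V₁)/(V₂−V₁) = (1286+765)/(1286−765) = 3.9367; √ = 1.9841.
x_cross = 2·53.1·1.9841 = 210.71 m.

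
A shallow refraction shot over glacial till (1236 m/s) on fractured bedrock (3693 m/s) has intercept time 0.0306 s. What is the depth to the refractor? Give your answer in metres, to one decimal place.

h = tᵢ·V₁·V₂ / (2·√(V₂²−V₁²)).
√(V₂²−V₁²) = √(3693² − 1236²) = 3480.0 m/s.
h = 0.0306 s × 1236 × 3693 / (2 × 3480.0) = 20.07 m.

20.1 m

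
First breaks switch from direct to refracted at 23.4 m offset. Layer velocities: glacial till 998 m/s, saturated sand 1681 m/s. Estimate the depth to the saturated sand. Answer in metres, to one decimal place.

5.9 m

x_cross = 2h·√((V₂+V₁)/(V₂−V₁)) → h = x_cross / (2·√((V₂+V₁)/(V₂−V₁))).
√((V₂+V₁)/(V₂−V₁)) = √((1681+998)/(1681−998)) = 1.9805.
h = 23.4 / (2·1.9805) = 5.91 m.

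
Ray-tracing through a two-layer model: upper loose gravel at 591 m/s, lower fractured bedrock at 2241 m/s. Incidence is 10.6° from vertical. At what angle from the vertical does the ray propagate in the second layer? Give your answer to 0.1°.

Snell's law: sin θ₂ = (V₂/V₁)·sin θ₁ = (2241/591)·sin 10.6° = 0.6975.
θ₂ = arcsin 0.6975 = 44.23° from the normal.

44.2°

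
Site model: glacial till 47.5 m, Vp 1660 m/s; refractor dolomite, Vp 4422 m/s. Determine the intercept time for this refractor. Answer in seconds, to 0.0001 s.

θ_c = arcsin(V₁/V₂) = arcsin(1660/4422) = 22.05°; cos θ_c = 0.9269.
tᵢ = 2h·cos θ_c / V₁ = 2·47.5·0.9269 / 1660 = 0.05304 s.

0.0530 s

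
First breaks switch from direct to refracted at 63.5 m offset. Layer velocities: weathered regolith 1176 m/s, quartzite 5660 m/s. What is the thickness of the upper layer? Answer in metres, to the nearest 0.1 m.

h = (x_cross/2)·√((V₂−V₁)/(V₂+V₁)).
(V₂−V₁)/(V₂+V₁) = (5660−1176)/(5660+1176) = 0.6559; √ = 0.8099.
h = (63.5/2)·0.8099 = 25.71 m.

25.7 m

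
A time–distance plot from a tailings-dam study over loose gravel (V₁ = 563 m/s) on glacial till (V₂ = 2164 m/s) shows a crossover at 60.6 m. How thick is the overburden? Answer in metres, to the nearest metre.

23 m

h = (x_cross/2)·√((V₂−V₁)/(V₂+V₁)).
(V₂−V₁)/(V₂+V₁) = (2164−563)/(2164+563) = 0.5871; √ = 0.7662.
h = (60.6/2)·0.7662 = 23.22 m.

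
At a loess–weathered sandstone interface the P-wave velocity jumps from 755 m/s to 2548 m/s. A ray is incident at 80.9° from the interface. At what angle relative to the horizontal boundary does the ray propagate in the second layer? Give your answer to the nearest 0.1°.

Angle from the normal: 90° − 80.9° = 9.1°.
Snell's law: sin θ₂ = (V₂/V₁)·sin θ₁ = (2548/755)·sin 9.1° = 0.5338.
θ₂ = arcsin 0.5338 = 32.26° from the normal.
From the interface: 90° − 32.26° = 57.74°.

57.7°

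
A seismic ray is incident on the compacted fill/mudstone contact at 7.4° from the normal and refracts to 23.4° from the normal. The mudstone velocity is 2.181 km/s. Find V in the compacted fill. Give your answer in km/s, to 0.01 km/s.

Snell's law: sin 7.4°/V₁ = sin 23.4°/V₂.
V₁ = V₂·sin 7.4°/sin 23.4° = 2.181 × 0.3243 = 0.71 km/s.

0.71 km/s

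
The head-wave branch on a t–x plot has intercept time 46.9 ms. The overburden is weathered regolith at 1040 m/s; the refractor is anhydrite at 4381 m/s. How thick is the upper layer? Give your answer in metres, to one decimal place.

h = tᵢ·V₁·V₂ / (2·√(V₂²−V₁²)).
√(V₂²−V₁²) = √(4381² − 1040²) = 4255.8 m/s.
h = 0.0469 s × 1040 × 4381 / (2 × 4255.8) = 25.11 m.

25.1 m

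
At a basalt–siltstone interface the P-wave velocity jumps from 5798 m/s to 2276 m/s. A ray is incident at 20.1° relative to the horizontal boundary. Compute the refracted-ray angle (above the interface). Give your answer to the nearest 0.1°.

68.4°

Convert to the normal: θ₁ = 90° − 20.1° = 69.9°.
Snell's law: sin θ₂ = (V₂/V₁)·sin θ₁ = (2276/5798)·sin 69.9° = 0.3686.
θ₂ = arcsin 0.3686 = 21.63° from the normal.
From the interface: 90° − 21.63° = 68.37°.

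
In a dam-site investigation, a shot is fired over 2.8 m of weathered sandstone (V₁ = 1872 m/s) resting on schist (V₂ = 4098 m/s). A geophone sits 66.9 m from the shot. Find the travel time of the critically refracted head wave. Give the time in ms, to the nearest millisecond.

θ_c = arcsin(V₁/V₂) = arcsin(1872/4098) = 27.18°, cos θ_c = 0.8896.
Intercept time tᵢ = 2h cos θ_c / V₁ = 2·2.8·0.8896/1872 = 0.00266 s.
t = x/V₂ + tᵢ = 66.9/4098 + 0.00266 = 0.01899 s.

19 ms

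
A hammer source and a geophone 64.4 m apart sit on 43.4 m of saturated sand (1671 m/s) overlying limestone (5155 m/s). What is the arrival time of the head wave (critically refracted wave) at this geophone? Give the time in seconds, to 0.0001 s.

0.0616 s

θ_c = arcsin(V₁/V₂) = arcsin(1671/5155) = 18.91°, cos θ_c = 0.9460.
Intercept time tᵢ = 2h cos θ_c / V₁ = 2·43.4·0.9460/1671 = 0.04914 s.
t = x/V₂ + tᵢ = 64.4/5155 + 0.04914 = 0.06163 s.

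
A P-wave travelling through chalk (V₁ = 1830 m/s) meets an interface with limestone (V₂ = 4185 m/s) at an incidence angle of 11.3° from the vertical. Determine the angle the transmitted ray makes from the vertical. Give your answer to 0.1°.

26.6°

Snell's law: sin θ₂ = (V₂/V₁)·sin θ₁ = (4185/1830)·sin 11.3° = 0.4481.
θ₂ = arcsin 0.4481 = 26.62° from the normal.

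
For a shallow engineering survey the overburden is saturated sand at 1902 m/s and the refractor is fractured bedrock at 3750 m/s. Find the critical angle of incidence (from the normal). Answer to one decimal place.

30.5°

Critical incidence: sin θ_c = V₁/V₂ = 1902/3750 = 0.5072.
θ_c = arcsin 0.5072 = 30.48°.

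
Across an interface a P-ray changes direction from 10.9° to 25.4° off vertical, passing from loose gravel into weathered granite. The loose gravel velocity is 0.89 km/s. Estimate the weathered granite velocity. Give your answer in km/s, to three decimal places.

2.019 km/s

Snell's law: sin 10.9°/V₁ = sin 25.4°/V₂.
V₂ = V₁·sin 25.4°/sin 10.9° = 0.89 × 2.2684 = 2.019 km/s.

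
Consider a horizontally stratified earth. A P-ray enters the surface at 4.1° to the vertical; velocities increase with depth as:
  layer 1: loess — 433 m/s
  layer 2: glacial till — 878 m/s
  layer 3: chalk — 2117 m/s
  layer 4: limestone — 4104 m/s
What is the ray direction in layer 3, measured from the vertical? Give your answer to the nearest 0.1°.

20.5°

Snell's law across each interface conserves sin θ / V, so sin θ_3 = V_3·sin θ₁/V₁.
sin θ_3 = 2117 × sin 4.1° / 433 = 0.3496.
θ_3 = arcsin 0.3496 = 20.46°.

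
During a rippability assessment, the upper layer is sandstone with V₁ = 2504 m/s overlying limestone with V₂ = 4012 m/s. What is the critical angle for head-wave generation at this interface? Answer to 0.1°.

At critical incidence the refracted ray runs along the interface (θ₂ = 90°), so sin θ_c = V₁/V₂.
θ_c = arcsin(2504/4012) = arcsin 0.6241 = 38.62°.

38.6°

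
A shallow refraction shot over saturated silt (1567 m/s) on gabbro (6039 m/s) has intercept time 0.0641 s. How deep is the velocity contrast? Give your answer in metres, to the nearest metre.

h = tᵢ·V₁·V₂ / (2·√(V₂²−V₁²)).
√(V₂²−V₁²) = √(6039² − 1567²) = 5832.2 m/s.
h = 0.0641 s × 1567 × 6039 / (2 × 5832.2) = 52.00 m.

52 m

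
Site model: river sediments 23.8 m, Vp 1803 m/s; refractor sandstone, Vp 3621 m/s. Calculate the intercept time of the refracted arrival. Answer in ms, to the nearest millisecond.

23 ms

tᵢ = 2h·√(V₂²−V₁²)/(V₁V₂).
√(V₂²−V₁²) = √(3621²−1803²) = 3140.2 m/s.
tᵢ = 2·23.8·3140.2/(1803·3621) = 0.02289 s.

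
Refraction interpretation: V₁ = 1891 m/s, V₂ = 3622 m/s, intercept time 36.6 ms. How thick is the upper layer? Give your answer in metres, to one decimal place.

h = tᵢ·V₁·V₂ / (2·√(V₂²−V₁²)).
√(V₂²−V₁²) = √(3622² − 1891²) = 3089.2 m/s.
h = 0.0366 s × 1891 × 3622 / (2 × 3089.2) = 40.57 m.

40.6 m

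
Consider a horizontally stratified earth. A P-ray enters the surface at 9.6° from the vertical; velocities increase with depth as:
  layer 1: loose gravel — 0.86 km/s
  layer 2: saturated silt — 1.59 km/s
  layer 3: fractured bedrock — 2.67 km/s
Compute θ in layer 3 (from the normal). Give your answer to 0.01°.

31.18°

Snell's law across each interface conserves sin θ / V, so sin θ_3 = V_3·sin θ₁/V₁.
sin θ_3 = 2.67 × sin 9.6° / 0.86 = 0.5178.
θ_3 = 31.18° from the vertical.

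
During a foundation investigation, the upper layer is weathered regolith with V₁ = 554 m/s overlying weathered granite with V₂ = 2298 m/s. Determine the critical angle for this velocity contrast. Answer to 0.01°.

At critical incidence the refracted ray runs along the interface (θ₂ = 90°), so sin θ_c = V₁/V₂.
θ_c = arcsin(554/2298) = arcsin 0.2411 = 13.95°.

13.95°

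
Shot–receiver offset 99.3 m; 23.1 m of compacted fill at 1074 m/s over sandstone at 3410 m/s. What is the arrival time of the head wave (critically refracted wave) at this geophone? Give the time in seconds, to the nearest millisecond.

θ_c = arcsin(V₁/V₂) = arcsin(1074/3410) = 18.36°, cos θ_c = 0.9491.
Intercept time tᵢ = 2h cos θ_c / V₁ = 2·23.1·0.9491/1074 = 0.04083 s.
t = x/V₂ + tᵢ = 99.3/3410 + 0.04083 = 0.06995 s.

0.070 s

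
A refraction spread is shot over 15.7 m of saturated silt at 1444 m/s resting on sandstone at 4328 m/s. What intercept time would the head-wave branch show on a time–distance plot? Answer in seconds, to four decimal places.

θ_c = arcsin(V₁/V₂) = arcsin(1444/4328) = 19.49°; cos θ_c = 0.9427.
tᵢ = 2h·cos θ_c / V₁ = 2·15.7·0.9427 / 1444 = 0.02050 s.

0.0205 s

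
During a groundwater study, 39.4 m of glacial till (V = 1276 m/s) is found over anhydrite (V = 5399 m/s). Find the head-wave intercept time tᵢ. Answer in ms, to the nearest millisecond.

tᵢ = 2h·√(V₂²−V₁²)/(V₁V₂).
√(V₂²−V₁²) = √(5399²−1276²) = 5246.0 m/s.
tᵢ = 2·39.4·5246.0/(1276·5399) = 0.06001 s.

60 ms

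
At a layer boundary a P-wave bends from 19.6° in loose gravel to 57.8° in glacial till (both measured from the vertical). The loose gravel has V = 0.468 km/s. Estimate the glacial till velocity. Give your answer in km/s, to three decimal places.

Snell's law: sin 19.6°/V₁ = sin 57.8°/V₂.
V₂ = V₁·sin 57.8°/sin 19.6° = 0.468 × 2.5225 = 1.181 km/s.

1.181 km/s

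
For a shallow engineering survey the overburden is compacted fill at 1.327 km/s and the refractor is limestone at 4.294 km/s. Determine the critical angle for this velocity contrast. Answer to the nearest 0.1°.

18.0°

At critical incidence the refracted ray runs along the interface (θ₂ = 90°), so sin θ_c = V₁/V₂.
θ_c = arcsin(1.327/4.294) = arcsin 0.3090 = 18.00°.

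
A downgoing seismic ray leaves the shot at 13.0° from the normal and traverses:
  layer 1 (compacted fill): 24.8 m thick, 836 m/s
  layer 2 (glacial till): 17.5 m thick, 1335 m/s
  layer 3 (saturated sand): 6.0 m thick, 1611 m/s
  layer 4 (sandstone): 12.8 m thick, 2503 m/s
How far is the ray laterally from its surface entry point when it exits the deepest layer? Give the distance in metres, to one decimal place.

p = sin θ₁/V₁ = sin 13.0°/836 = 2.6908e-04 s/m is conserved through the stack.
Layer 1: θ = 13.00°; offset = 24.8·tan 13.00° = 5.726 m.
Layer 2: sin θ = p·1335 = 0.3592 → θ = 21.05°; offset = 17.5·tan 21.05° = 6.736 m.
Layer 3: sin θ = p·1611 = 0.4335 → θ = 25.69°; offset = 6.0·tan 25.69° = 2.886 m.
Layer 4: sin θ = p·2503 = 0.6735 → θ = 42.34°; offset = 12.8·tan 42.34° = 11.663 m.
Summing the layer offsets gives 27.011 m.

27.0 m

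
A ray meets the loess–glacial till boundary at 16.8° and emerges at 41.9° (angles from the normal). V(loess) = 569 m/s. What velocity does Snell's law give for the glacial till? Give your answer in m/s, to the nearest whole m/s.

Snell's law: sin 16.8°/V₁ = sin 41.9°/V₂.
V₂ = V₁·sin 41.9°/sin 16.8° = 569 × 2.3106 = 1314.72 m/s.

1315 m/s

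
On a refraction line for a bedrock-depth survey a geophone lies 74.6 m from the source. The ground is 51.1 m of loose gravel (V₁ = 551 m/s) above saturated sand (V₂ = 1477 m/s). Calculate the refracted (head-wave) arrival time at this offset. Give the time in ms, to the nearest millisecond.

223 ms

θ_c = arcsin(V₁/V₂) = arcsin(551/1477) = 21.90°, cos θ_c = 0.9278.
Intercept time tᵢ = 2h cos θ_c / V₁ = 2·51.1·0.9278/551 = 0.17209 s.
t = x/V₂ + tᵢ = 74.6/1477 + 0.17209 = 0.22260 s.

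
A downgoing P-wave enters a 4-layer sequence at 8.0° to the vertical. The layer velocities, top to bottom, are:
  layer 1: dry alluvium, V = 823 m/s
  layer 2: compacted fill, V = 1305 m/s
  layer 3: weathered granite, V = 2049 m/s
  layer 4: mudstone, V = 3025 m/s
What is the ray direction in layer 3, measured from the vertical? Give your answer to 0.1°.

Ray parameter p = sin 8.0° / 823 = 1.6910e-04 s/m.
sin θ_3 = p·V_3 = 1.6910e-04 × 2049 = 0.3465.
θ_3 = 20.27° from the vertical.

20.3°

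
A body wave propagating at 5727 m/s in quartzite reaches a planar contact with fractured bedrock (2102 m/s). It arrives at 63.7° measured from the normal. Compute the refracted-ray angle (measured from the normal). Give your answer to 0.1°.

19.2°

sin θ₁/V₁ = sin θ₂/V₂ ⇒ sin θ₂ = 2102·sin 63.7°/5727 = 2102·0.8965/5727 = 0.3290.
θ₂ = sin⁻¹(0.3290) = 19.21° (from vertical).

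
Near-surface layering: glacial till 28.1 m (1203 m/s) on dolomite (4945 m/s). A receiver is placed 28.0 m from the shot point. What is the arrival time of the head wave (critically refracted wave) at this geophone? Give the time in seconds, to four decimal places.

0.0510 s

t = x/V₂ + 2h·√(V₂²−V₁²)/(V₁V₂).
√(V₂²−V₁²) = √(4945²−1203²) = 4796.4 m/s; delay term = 2·28.1·4796.4/(1203·4945) = 0.04531 s.
t = 28.0/4945 + 0.04531 = 0.05098 s.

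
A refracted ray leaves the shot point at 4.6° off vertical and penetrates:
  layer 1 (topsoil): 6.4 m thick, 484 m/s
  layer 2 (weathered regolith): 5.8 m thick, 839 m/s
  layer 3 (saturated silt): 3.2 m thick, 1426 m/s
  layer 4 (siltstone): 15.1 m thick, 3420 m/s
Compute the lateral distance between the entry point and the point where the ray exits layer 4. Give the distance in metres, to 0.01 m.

Apply Snell's law at each interface; in layer i the horizontal offset is hᵢ·tan θᵢ.
Layer 1: θ = 4.60°; offset = 6.4·tan 4.60° = 0.5149 m.
Layer 2: sin θ = 839·sin 4.6°/484 = 0.1390, θ = 7.99°; offset = 5.8·tan 7.99° = 0.8142 m.
Layer 3: sin θ = 1426·sin 4.6°/484 = 0.2363, θ = 13.67°; offset = 3.2·tan 13.67° = 0.7782 m.
Layer 4: sin θ = 3420·sin 4.6°/484 = 0.5667, θ = 34.52°; offset = 15.1·tan 34.52° = 10.3857 m.
Σ offsets = 12.4931 m.

12.49 m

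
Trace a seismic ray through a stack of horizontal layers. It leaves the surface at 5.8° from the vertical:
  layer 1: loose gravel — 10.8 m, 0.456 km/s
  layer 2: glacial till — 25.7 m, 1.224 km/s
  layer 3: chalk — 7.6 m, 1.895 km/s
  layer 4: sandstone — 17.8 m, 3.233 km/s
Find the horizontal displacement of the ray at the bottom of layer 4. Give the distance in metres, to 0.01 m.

Apply Snell's law at each interface; in layer i the horizontal offset is hᵢ·tan θᵢ.
Layer 1: θ = 5.80°; offset = 10.8·tan 5.80° = 1.0970 m.
Layer 2: sin θ = 1.224·sin 5.8°/0.456 = 0.2713, θ = 15.74°; offset = 25.7·tan 15.74° = 7.2428 m.
Layer 3: sin θ = 1.895·sin 5.8°/0.456 = 0.4200, θ = 24.83°; offset = 7.6·tan 24.83° = 3.5169 m.
Layer 4: sin θ = 3.233·sin 5.8°/0.456 = 0.7165, θ = 45.76°; offset = 17.8·tan 45.76° = 18.2816 m.
Summing the layer offsets gives 30.1383 m.

30.14 m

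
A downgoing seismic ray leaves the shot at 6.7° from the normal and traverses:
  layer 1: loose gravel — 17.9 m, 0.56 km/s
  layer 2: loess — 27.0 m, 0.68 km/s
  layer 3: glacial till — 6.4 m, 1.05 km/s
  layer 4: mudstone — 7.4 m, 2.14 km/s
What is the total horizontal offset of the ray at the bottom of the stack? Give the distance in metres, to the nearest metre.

11 m

Ray parameter p = sin 6.7° / 0.56 km/s = 2.0834e-01 s/km.
Layer 1: θ = 6.70°; offset = 17.9·tan 6.70° = 2.103 m.
Layer 2: sin θ = p·0.68 = 0.1417 → θ = 8.14°; offset = 27.0·tan 8.14° = 3.864 m.
Layer 3: sin θ = p·1.05 = 0.2188 → θ = 12.64°; offset = 6.4·tan 12.64° = 1.435 m.
Layer 4: sin θ = p·2.14 = 0.4458 → θ = 26.48°; offset = 7.4·tan 26.48° = 3.686 m.
Total horizontal offset = 11.088 m.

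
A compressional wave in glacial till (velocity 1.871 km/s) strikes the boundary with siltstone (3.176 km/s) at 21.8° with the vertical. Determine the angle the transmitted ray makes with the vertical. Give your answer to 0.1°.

39.1°

Snell's law: sin θ₂ = (V₂/V₁)·sin θ₁ = (3.176/1.871)·sin 21.8° = 0.6304.
θ₂ = sin⁻¹(0.6304) = 39.08° (from vertical).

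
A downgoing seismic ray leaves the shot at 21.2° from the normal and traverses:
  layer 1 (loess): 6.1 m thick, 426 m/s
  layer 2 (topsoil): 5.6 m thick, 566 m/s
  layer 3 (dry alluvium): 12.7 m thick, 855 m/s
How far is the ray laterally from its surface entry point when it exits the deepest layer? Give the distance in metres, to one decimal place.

Apply Snell's law at each interface; in layer i the horizontal offset is hᵢ·tan θᵢ.
Layer 1: θ = 21.20°; offset = 6.1·tan 21.20° = 2.366 m.
Layer 2: sin θ = 566·sin 21.2°/426 = 0.4805, θ = 28.72°; offset = 5.6·tan 28.72° = 3.068 m.
Layer 3: sin θ = 855·sin 21.2°/426 = 0.7258, θ = 46.54°; offset = 12.7·tan 46.54° = 13.399 m.
Total horizontal offset = 18.833 m.

18.8 m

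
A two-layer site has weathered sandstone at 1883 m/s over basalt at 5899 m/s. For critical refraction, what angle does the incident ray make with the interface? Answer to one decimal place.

71.4°

Critical incidence: sin θ_c = V₁/V₂ = 1883/5899 = 0.3192.
θ_c = arcsin 0.3192 = 18.61°.
Measured from the interface: 90° − 18.61° = 71.39°.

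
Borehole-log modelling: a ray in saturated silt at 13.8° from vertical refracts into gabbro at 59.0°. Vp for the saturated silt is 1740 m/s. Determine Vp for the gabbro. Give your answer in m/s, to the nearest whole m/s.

6253 m/s

sin 13.8° = 0.2385; sin 59.0° = 0.8572.
V₂ = V₁·(sin θ₂/sin θ₁) = 1740·(0.8572/0.2385) = 6252.67 m/s.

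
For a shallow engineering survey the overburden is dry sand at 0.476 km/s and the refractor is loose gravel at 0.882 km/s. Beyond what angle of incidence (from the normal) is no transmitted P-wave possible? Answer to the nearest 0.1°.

32.7°

At critical incidence the refracted ray runs along the interface (θ₂ = 90°), so sin θ_c = V₁/V₂.
θ_c = arcsin(0.476/0.882) = arcsin 0.5397 = 32.66°.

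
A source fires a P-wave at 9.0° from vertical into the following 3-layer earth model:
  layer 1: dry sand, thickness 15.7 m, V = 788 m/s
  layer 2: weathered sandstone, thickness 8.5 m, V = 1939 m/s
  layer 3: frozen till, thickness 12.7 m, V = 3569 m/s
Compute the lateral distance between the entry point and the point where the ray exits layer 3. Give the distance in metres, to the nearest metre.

19 m

Apply Snell's law at each interface; in layer i the horizontal offset is hᵢ·tan θᵢ.
Layer 1: θ = 9.00°; offset = 15.7·tan 9.00° = 2.487 m.
Layer 2: sin θ = 1939·sin 9.0°/788 = 0.3849, θ = 22.64°; offset = 8.5·tan 22.64° = 3.545 m.
Layer 3: sin θ = 3569·sin 9.0°/788 = 0.7085, θ = 45.11°; offset = 12.7·tan 45.11° = 12.751 m.
Σ offsets = 18.783 m.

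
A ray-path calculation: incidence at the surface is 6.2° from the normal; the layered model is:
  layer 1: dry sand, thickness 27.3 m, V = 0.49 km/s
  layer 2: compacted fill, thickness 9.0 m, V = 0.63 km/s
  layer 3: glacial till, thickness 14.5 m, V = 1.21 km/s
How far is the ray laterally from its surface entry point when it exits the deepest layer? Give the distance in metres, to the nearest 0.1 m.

Apply Snell's law at each interface; in layer i the horizontal offset is hᵢ·tan θᵢ.
Layer 1: θ = 6.20°; offset = 27.3·tan 6.20° = 2.966 m.
Layer 2: sin θ = 0.63·sin 6.2°/0.49 = 0.1389, θ = 7.98°; offset = 9.0·tan 7.98° = 1.262 m.
Layer 3: sin θ = 1.21·sin 6.2°/0.49 = 0.2667, θ = 15.47°; offset = 14.5·tan 15.47° = 4.012 m.
Total horizontal offset = 8.240 m.

8.2 m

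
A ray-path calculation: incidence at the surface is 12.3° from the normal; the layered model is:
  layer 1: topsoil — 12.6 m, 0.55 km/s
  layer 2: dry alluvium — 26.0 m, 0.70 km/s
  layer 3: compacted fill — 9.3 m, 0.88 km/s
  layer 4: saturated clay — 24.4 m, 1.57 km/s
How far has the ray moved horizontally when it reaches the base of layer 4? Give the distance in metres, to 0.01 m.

Ray parameter p = sin 12.3° / 0.55 km/s = 3.8733e-01 s/km.
Layer 1: θ = 12.30°; offset = 12.6·tan 12.30° = 2.7472 m.
Layer 2: sin θ = p·0.70 = 0.2711 → θ = 15.73°; offset = 26.0·tan 15.73° = 7.3237 m.
Layer 3: sin θ = p·0.88 = 0.3408 → θ = 19.93°; offset = 9.3·tan 19.93° = 3.3718 m.
Layer 4: sin θ = p·1.57 = 0.6081 → θ = 37.45°; offset = 24.4·tan 37.45° = 18.6907 m.
Σ offsets = 32.1335 m.

32.13 m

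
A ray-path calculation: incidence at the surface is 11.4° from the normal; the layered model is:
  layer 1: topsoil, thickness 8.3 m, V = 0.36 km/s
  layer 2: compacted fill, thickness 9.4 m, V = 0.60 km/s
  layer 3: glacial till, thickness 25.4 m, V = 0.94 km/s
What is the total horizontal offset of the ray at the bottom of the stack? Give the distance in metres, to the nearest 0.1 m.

p = sin θ₁/V₁ = sin 11.4°/0.36 = 5.4905e-01 s/km is conserved through the stack.
Layer 1: θ = 11.40°; offset = 8.3·tan 11.40° = 1.674 m.
Layer 2: sin θ = p·0.60 = 0.3294 → θ = 19.23°; offset = 9.4·tan 19.23° = 3.280 m.
Layer 3: sin θ = p·0.94 = 0.5161 → θ = 31.07°; offset = 25.4·tan 31.07° = 15.305 m.
Total horizontal offset = 20.258 m.

20.3 m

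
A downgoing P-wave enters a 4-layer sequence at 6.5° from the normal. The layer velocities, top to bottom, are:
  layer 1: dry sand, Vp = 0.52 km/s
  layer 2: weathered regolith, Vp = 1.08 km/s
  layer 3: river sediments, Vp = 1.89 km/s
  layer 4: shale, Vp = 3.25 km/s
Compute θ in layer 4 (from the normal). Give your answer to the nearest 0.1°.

Ray parameter p = sin 6.5° / 0.52 = 2.1770e-01 s/km.
sin θ_4 = p·V_4 = 2.1770e-01 × 3.25 = 0.7075.
θ_4 = 45.03° from the vertical.

45.0°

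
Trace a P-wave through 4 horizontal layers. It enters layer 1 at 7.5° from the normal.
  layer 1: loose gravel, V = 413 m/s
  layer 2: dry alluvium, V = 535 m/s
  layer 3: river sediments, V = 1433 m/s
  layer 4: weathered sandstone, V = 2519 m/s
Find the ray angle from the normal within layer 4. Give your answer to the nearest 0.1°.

Ray parameter p = sin 7.5° / 413 = 3.1604e-04 s/m.
sin θ_4 = p·V_4 = 3.1604e-04 × 2519 = 0.7961.
θ_4 = 52.76° from the vertical.

52.8°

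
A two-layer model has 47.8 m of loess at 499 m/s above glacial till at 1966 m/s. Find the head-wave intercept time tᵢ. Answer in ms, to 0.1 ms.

θ_c = arcsin(V₁/V₂) = arcsin(499/1966) = 14.70°; cos θ_c = 0.9673.
tᵢ = 2h·cos θ_c / V₁ = 2·47.8·0.9673 / 499 = 0.18531 s.

185.3 ms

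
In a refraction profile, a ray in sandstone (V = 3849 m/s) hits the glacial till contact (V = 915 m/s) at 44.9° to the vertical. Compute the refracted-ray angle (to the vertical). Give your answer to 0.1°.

Snell's law: sin θ₂ = (V₂/V₁)·sin θ₁ = (915/3849)·sin 44.9° = 0.1678.
θ₂ = sin⁻¹(0.1678) = 9.66° (from vertical).

9.7°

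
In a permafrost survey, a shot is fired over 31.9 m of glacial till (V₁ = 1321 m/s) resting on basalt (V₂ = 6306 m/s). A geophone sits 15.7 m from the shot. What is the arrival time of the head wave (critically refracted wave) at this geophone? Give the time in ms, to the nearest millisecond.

50 ms

t = x/V₂ + 2h·√(V₂²−V₁²)/(V₁V₂).
√(V₂²−V₁²) = √(6306²−1321²) = 6166.1 m/s; delay term = 2·31.9·6166.1/(1321·6306) = 0.04723 s.
t = 15.7/6306 + 0.04723 = 0.04971 s.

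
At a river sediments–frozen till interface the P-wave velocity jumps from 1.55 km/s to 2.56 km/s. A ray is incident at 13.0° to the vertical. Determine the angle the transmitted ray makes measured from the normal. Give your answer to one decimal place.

sin θ₁/V₁ = sin θ₂/V₂ ⇒ sin θ₂ = 2.56·sin 13.0°/1.55 = 2.56·0.2250/1.55 = 0.3715.
θ₂ = sin⁻¹(0.3715) = 21.81° (from vertical).

21.8°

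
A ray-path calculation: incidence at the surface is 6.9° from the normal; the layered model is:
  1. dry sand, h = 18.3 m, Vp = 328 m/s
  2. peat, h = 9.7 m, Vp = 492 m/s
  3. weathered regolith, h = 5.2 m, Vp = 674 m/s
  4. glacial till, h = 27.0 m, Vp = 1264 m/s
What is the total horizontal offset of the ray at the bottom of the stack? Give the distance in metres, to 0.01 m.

19.42 m

Ray parameter p = sin 6.9° / 328 m/s = 3.6627e-04 s/m.
Layer 1: θ = 6.90°; offset = 18.3·tan 6.90° = 2.2145 m.
Layer 2: sin θ = p·492 = 0.1802 → θ = 10.38°; offset = 9.7·tan 10.38° = 1.7771 m.
Layer 3: sin θ = p·674 = 0.2469 → θ = 14.29°; offset = 5.2·tan 14.29° = 1.3247 m.
Layer 4: sin θ = p·1264 = 0.4630 → θ = 27.58°; offset = 27.0·tan 27.58° = 14.1025 m.
Summing the layer offsets gives 19.4188 m.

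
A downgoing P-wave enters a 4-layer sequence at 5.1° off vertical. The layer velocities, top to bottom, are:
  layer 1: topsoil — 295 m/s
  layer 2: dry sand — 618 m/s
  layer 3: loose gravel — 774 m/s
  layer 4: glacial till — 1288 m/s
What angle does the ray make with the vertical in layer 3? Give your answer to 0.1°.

13.5°

Snell's law across each interface conserves sin θ / V, so sin θ_3 = V_3·sin θ₁/V₁.
sin θ_3 = 774 × sin 5.1° / 295 = 0.2332.
θ_3 = 13.49° from the vertical.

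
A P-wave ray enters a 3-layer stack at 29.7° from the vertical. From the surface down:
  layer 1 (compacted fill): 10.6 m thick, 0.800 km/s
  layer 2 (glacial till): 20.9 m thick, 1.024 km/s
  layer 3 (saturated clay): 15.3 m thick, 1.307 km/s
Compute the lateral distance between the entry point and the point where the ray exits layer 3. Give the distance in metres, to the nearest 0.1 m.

Apply Snell's law at each interface; in layer i the horizontal offset is hᵢ·tan θᵢ.
Layer 1: θ = 29.70°; offset = 10.6·tan 29.70° = 6.046 m.
Layer 2: sin θ = 1.024·sin 29.7°/0.800 = 0.6342, θ = 39.36°; offset = 20.9·tan 39.36° = 17.143 m.
Layer 3: sin θ = 1.307·sin 29.7°/0.800 = 0.8095, θ = 54.04°; offset = 15.3·tan 54.04° = 21.092 m.
Σ offsets = 44.281 m.

44.3 m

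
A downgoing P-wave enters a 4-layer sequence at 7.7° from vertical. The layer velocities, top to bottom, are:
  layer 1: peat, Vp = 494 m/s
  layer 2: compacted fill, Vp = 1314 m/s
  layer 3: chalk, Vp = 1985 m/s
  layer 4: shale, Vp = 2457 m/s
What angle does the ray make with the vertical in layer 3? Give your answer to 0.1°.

Ray parameter p = sin 7.7° / 494 = 2.7123e-04 s/m.
sin θ_3 = p·V_3 = 2.7123e-04 × 1985 = 0.5384.
θ_3 = arcsin 0.5384 = 32.57°.

32.6°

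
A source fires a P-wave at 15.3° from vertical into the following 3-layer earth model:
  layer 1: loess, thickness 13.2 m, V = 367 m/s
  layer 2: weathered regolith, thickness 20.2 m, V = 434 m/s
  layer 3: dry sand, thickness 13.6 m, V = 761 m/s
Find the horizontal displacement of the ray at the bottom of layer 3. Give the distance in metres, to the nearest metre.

19 m

Ray parameter p = sin 15.3° / 367 m/s = 7.1900e-04 s/m.
Layer 1: θ = 15.30°; offset = 13.2·tan 15.30° = 3.611 m.
Layer 2: sin θ = p·434 = 0.3120 → θ = 18.18°; offset = 20.2·tan 18.18° = 6.635 m.
Layer 3: sin θ = p·761 = 0.5472 → θ = 33.17°; offset = 13.6·tan 33.17° = 8.890 m.
Summing the layer offsets gives 19.136 m.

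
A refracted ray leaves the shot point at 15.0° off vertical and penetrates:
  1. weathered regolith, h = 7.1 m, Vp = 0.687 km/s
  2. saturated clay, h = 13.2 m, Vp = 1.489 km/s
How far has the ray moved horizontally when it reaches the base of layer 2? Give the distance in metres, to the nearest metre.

Apply Snell's law at each interface; in layer i the horizontal offset is hᵢ·tan θᵢ.
Layer 1: θ = 15.00°; offset = 7.1·tan 15.00° = 1.902 m.
Layer 2: sin θ = 1.489·sin 15.0°/0.687 = 0.5610, θ = 34.12°; offset = 13.2·tan 34.12° = 8.945 m.
Total horizontal offset = 10.847 m.

11 m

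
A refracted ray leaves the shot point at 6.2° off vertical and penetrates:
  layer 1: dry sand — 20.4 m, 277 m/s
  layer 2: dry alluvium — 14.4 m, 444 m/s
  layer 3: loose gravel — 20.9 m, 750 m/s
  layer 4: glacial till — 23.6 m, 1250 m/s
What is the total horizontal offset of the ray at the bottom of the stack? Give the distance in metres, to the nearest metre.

Apply Snell's law at each interface; in layer i the horizontal offset is hᵢ·tan θᵢ.
Layer 1: θ = 6.20°; offset = 20.4·tan 6.20° = 2.216 m.
Layer 2: sin θ = 444·sin 6.2°/277 = 0.1731, θ = 9.97°; offset = 14.4·tan 9.97° = 2.531 m.
Layer 3: sin θ = 750·sin 6.2°/277 = 0.2924, θ = 17.00°; offset = 20.9·tan 17.00° = 6.391 m.
Layer 4: sin θ = 1250·sin 6.2°/277 = 0.4874, θ = 29.17°; offset = 23.6·tan 29.17° = 13.172 m.
Σ offsets = 24.310 m.

24 m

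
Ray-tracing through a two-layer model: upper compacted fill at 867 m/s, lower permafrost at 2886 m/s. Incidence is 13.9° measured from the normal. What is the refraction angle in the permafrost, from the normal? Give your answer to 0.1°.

53.1°

sin θ₁/V₁ = sin θ₂/V₂ ⇒ sin θ₂ = 2886·sin 13.9°/867 = 2886·0.2402/867 = 0.7997.
θ₂ = arcsin 0.7997 = 53.10° from the normal.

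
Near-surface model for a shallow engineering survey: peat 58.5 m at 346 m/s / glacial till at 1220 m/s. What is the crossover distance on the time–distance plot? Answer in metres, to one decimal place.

θ_c = arcsin(346/1220) = 16.48°, so cos θ_c = 0.9589 and tᵢ = 2h cos θ_c/V₁ = 0.3243 s.
At crossover x/V₁ = x/V₂ + tᵢ ⇒ x = tᵢ/(1/V₁ − 1/V₂) = 0.32427/(2.8902e-03 − 8.1967e-04) = 156.61 m.

156.6 m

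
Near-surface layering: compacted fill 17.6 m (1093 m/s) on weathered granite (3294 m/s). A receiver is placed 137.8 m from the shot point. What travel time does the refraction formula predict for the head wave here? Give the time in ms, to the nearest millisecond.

t = x/V₂ + 2h·√(V₂²−V₁²)/(V₁V₂).
√(V₂²−V₁²) = √(3294²−1093²) = 3107.4 m/s; delay term = 2·17.6·3107.4/(1093·3294) = 0.03038 s.
t = 137.8/3294 + 0.03038 = 0.07221 s.

72 ms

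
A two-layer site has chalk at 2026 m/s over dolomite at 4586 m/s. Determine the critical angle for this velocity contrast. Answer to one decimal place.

26.2°

Critical incidence: sin θ_c = V₁/V₂ = 2026/4586 = 0.4418.
θ_c = arcsin 0.4418 = 26.22°.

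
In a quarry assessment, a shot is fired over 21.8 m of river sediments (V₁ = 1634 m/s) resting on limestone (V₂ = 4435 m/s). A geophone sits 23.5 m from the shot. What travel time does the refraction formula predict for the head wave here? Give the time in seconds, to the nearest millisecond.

t = x/V₂ + 2h·√(V₂²−V₁²)/(V₁V₂).
√(V₂²−V₁²) = √(4435²−1634²) = 4123.0 m/s; delay term = 2·21.8·4123.0/(1634·4435) = 0.02481 s.
t = 23.5/4435 + 0.02481 = 0.03010 s.

0.030 s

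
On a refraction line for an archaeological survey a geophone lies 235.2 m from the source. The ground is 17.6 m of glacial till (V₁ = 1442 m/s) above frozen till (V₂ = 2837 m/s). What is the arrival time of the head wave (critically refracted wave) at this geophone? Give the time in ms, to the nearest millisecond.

t = x/V₂ + 2h·√(V₂²−V₁²)/(V₁V₂).
√(V₂²−V₁²) = √(2837²−1442²) = 2443.2 m/s; delay term = 2·17.6·2443.2/(1442·2837) = 0.02102 s.
t = 235.2/2837 + 0.02102 = 0.10393 s.

104 ms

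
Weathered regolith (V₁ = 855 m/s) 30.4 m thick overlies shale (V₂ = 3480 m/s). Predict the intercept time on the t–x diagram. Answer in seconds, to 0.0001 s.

0.0689 s

tᵢ = 2h·√(V₂²−V₁²)/(V₁V₂).
√(V₂²−V₁²) = √(3480²−855²) = 3373.3 m/s.
tᵢ = 2·30.4·3373.3/(855·3480) = 0.06893 s.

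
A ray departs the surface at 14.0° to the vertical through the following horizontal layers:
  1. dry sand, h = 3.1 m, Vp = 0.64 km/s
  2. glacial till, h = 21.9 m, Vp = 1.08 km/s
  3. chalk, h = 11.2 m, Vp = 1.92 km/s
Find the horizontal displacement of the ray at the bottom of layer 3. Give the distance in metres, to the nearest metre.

22 m

Ray parameter p = sin 14.0° / 0.64 km/s = 3.7800e-01 s/km.
Layer 1: θ = 14.00°; offset = 3.1·tan 14.00° = 0.773 m.
Layer 2: sin θ = p·1.08 = 0.4082 → θ = 24.09°; offset = 21.9·tan 24.09° = 9.794 m.
Layer 3: sin θ = p·1.92 = 0.7258 → θ = 46.53°; offset = 11.2·tan 46.53° = 11.816 m.
Total horizontal offset = 22.383 m.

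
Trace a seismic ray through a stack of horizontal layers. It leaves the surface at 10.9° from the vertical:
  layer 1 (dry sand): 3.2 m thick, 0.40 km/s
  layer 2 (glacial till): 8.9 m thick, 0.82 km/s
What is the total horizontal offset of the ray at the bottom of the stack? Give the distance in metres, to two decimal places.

4.36 m

Apply Snell's law at each interface; in layer i the horizontal offset is hᵢ·tan θᵢ.
Layer 1: θ = 10.90°; offset = 3.2·tan 10.90° = 0.6162 m.
Layer 2: sin θ = 0.82·sin 10.9°/0.40 = 0.3876, θ = 22.81°; offset = 8.9·tan 22.81° = 3.7427 m.
Total horizontal offset = 4.3589 m.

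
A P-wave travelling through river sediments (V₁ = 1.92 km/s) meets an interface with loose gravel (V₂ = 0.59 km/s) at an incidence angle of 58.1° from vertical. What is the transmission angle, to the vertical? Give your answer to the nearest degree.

15°

sin θ₁/V₁ = sin θ₂/V₂ ⇒ sin θ₂ = 0.59·sin 58.1°/1.92 = 0.59·0.8490/1.92 = 0.2609.
θ₂ = sin⁻¹(0.2609) = 15.12° (from vertical).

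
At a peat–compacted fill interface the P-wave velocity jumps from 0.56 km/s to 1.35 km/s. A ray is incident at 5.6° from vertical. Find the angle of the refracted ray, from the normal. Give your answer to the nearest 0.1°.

Snell's law: sin θ₂ = (V₂/V₁)·sin θ₁ = (1.35/0.56)·sin 5.6° = 0.2352.
θ₂ = sin⁻¹(0.2352) = 13.61° (from vertical).

13.6°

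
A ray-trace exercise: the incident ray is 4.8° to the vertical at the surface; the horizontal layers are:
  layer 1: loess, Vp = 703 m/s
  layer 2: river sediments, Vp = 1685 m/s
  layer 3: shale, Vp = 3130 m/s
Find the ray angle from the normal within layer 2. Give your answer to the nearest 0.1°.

Ray parameter p = sin 4.8° / 703 = 1.1903e-04 s/m.
sin θ_2 = p·V_2 = 1.1903e-04 × 1685 = 0.2006.
θ_2 = 11.57° from the vertical.

11.6°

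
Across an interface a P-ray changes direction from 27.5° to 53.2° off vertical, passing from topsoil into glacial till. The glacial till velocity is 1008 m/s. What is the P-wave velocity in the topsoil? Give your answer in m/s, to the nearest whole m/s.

581 m/s

sin 27.5° = 0.4617; sin 53.2° = 0.8007.
V₁ = V₂·(sin θ₁/sin θ₂) = 1008·(0.4617/0.8007) = 581.27 m/s.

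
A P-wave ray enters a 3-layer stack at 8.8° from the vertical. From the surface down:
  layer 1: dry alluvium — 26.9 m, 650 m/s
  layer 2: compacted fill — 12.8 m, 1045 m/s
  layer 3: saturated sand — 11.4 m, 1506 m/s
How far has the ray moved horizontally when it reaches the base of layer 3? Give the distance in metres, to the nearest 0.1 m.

Ray parameter p = sin 8.8° / 650 m/s = 2.3536e-04 s/m.
Layer 1: θ = 8.80°; offset = 26.9·tan 8.80° = 4.164 m.
Layer 2: sin θ = p·1045 = 0.2460 → θ = 14.24°; offset = 12.8·tan 14.24° = 3.248 m.
Layer 3: sin θ = p·1506 = 0.3545 → θ = 20.76°; offset = 11.4·tan 20.76° = 4.321 m.
Σ offsets = 11.734 m.

11.7 m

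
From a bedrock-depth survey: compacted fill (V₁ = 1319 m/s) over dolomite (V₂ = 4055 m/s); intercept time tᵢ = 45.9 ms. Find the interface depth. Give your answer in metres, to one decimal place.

h = tᵢ·V₁·V₂ / (2·√(V₂²−V₁²)).
√(V₂²−V₁²) = √(4055² − 1319²) = 3834.5 m/s.
h = 0.0459 s × 1319 × 4055 / (2 × 3834.5) = 32.01 m.

32.0 m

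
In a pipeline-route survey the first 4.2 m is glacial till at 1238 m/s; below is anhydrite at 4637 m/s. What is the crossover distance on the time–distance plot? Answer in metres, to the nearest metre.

x_cross = 2h·√((V₂+V₁)/(V₂−V₁)).
(V₂+V₁)/(V₂−V₁) = (4637+1238)/(4637−1238) = 1.7284; √ = 1.3147.
x_cross = 2·4.2·1.3147 = 11.04 m.

11 m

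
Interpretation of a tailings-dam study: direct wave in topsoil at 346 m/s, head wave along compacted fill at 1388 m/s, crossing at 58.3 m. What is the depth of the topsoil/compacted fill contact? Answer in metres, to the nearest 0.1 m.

22.6 m

h = (x_cross/2)·√((V₂−V₁)/(V₂+V₁)).
(V₂−V₁)/(V₂+V₁) = (1388−346)/(1388+346) = 0.6009; √ = 0.7752.
h = (58.3/2)·0.7752 = 22.60 m.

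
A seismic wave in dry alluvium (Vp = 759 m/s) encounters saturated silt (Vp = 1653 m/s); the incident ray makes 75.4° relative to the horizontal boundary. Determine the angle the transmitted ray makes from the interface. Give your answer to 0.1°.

56.7°

Convert to the normal: θ₁ = 90° − 75.4° = 14.6°.
Snell's law: sin θ₂ = (V₂/V₁)·sin θ₁ = (1653/759)·sin 14.6° = 0.5490.
θ₂ = sin⁻¹(0.5490) = 33.30° (from vertical).
From the interface: 90° − 33.30° = 56.70°.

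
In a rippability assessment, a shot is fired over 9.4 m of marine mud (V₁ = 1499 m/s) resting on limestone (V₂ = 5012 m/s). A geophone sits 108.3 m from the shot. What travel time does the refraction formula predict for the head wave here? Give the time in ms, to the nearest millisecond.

34 ms

t = x/V₂ + 2h·√(V₂²−V₁²)/(V₁V₂).
√(V₂²−V₁²) = √(5012²−1499²) = 4782.6 m/s; delay term = 2·9.4·4782.6/(1499·5012) = 0.01197 s.
t = 108.3/5012 + 0.01197 = 0.03358 s.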